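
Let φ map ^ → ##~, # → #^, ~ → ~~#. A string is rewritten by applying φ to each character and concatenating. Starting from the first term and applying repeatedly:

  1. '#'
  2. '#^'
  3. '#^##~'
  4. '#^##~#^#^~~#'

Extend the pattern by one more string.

#^##~#^#^~~##^##~#^##~~~#~~##^

Rewriting each symbol of #^##~#^#^~~#: #→#^, ^→##~, #→#^, #→#^, ~→~~#, #→#^, ^→##~, #→#^, ^→##~, ~→~~#, ~→~~#, #→#^, which concatenates to #^ ##~ #^ #^ ~~# #^ ##~ #^ ##~ ~~# ~~# #^.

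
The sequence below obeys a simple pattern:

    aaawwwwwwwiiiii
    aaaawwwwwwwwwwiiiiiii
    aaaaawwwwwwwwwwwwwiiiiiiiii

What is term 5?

aaaaaaawwwwwwwwwwwwwwwwwwwiiiiiiiiiiiii

Reading off run lengths: a runs 3, 4, 5; w runs 7, 10, 13; i runs 5, 7, 9 — each is linear in n, where the shown terms are n = 2, 3, 4.
At n = 6 the blocks have lengths 7, 19, 13.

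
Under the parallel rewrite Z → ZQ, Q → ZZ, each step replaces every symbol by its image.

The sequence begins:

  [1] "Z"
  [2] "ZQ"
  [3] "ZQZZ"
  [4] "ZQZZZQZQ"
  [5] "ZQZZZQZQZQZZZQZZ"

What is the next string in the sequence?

Rewriting the 16 symbols of ZQZZZQZQZQZZZQZZ one by one yields ZQ ZZ ZQ ZQ ZQ ZZ ZQ ZZ ZQ ZZ ZQ ZQ ZQ ZZ ZQ ZQ; concatenated:

ZQZZZQZQZQZZZQZZZQZZZQZQZQZZZQZQ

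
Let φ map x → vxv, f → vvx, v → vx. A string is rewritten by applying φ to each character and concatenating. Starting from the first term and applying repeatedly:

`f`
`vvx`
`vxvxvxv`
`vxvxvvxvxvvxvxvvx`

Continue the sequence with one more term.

Rewriting the 17 symbols of vxvxvvxvxvvxvxvvx one by one yields vx vxv vx vxv vx vx vxv vx vxv vx vx vxv vx vxv vx vx vxv; concatenated:

vxvxvvxvxvvxvxvxvvxvxvvxvxvxvvxvxvvxvxvxv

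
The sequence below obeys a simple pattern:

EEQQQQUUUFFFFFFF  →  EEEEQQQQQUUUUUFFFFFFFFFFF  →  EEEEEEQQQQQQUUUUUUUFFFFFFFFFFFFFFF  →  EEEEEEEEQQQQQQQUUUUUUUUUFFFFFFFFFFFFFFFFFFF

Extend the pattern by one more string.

Reading off run lengths: E runs 2, 4, 6, 8; Q runs 4, 5, 6, 7; U runs 3, 5, 7, 9; F runs 7, 11, 15, 19 — each is linear in n (n = 1, 2, …).
Setting n = 5 gives 10, 8, 11, 23 characters in each block.

EEEEEEEEEEQQQQQQQQUUUUUUUUUUUFFFFFFFFFFFFFFFFFFFFFFF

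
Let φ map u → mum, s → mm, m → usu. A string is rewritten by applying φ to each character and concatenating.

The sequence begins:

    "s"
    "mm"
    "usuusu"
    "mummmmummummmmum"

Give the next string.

Applying the rule to each of the 16 symbols of mummmmummummmmum gives the pieces usu mum usu usu usu usu mum usu usu mum usu usu usu usu mum usu, which concatenate to the answer.

usumumusuusuusuusumumusuusumumusuusuusuusumumusu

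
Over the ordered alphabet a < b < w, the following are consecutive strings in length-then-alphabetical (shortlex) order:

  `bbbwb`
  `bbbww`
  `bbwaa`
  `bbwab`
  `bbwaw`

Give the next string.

bbwba

The successor of bbwaw increments the rightmost position that isn't already w and resets every position after it to a.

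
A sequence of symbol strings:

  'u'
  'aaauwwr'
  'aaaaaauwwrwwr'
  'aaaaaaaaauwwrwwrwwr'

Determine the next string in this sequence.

Every step adds aaa to the front and wwr to the end of the previous string.
Applying this once more to aaaaaaaaauwwrwwrwwr:

aaaaaaaaaaaauwwrwwrwwrwwr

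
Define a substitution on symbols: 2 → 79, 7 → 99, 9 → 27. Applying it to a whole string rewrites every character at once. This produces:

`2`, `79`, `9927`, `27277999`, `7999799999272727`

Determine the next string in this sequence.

Applying the rule to each of the 16 symbols of 7999799999272727 gives the pieces 99 27 27 27 99 27 27 27 27 27 79 99 79 99 79 99, which concatenate to the answer.

99272727992727272727799979997999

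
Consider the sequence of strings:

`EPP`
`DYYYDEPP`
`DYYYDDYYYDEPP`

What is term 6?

The strings grow by a fixed prefix DYYYD each time.
From DYYYDDYYYDEPP, 3 further steps: DYYYDDYYYDEPP → DYYYDDYYYDDYYYDEPP → DYYYDDYYYDDYYYDDYYYDEPP → (answer).

DYYYDDYYYDDYYYDDYYYDDYYYDEPP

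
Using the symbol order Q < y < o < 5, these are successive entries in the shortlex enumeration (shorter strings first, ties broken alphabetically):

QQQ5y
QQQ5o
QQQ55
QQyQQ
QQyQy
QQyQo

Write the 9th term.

QQyyy

Continuing the enumeration 3 steps past QQyQo: QQyQo → QQyQ5 → QQyyQ → (answer).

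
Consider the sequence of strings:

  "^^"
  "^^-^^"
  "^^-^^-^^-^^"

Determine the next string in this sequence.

Each string is two copies of the previous one joined by '-'.
Doubling ^^-^^-^^-^^ with '-' between the halves:

^^-^^-^^-^^-^^-^^-^^-^^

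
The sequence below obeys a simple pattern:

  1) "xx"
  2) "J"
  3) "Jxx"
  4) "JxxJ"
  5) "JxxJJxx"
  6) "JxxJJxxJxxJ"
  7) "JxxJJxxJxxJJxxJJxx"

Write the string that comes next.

Each term (from the third on) is the previous term followed by the one before it: term 3 = J·xx = Jxx.
Continuing: JxxJJxxJxxJJxxJJxx · JxxJJxxJxxJ gives term 8.

JxxJJxxJxxJJxxJJxxJxxJJxxJxxJ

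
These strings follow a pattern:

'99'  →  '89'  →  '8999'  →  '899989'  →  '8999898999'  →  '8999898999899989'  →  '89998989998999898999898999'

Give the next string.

899989899989998989998989998999898999899989

This is a Fibonacci-style word recurrence s(k) = s(k−1)·s(k−2): e.g. 89·99 = 8999.
Continuing: 89998989998999898999898999 · 8999898999899989 gives term 8.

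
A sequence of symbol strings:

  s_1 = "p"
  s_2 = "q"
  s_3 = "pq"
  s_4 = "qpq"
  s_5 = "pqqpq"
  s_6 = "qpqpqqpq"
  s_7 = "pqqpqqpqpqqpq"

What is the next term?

qpqpqqpqpqqpqqpqpqqpq

From term 3 onward, concatenate the second-to-last term with the last: p·q = pq, q·pq = qpq, …
So term 8 is qpqpqqpq·pqqpqqpqpqqpq.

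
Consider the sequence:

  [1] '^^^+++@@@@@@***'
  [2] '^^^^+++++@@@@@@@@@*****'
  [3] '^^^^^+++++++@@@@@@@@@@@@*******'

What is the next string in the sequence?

Each string has the form ^^{n+2} +^{2n+1} @^{3n+3} *^{2n+1} (n = 1, 2, …).
At n = 4 the blocks have lengths 6, 9, 15, 9.

^^^^^^+++++++++@@@@@@@@@@@@@@@*********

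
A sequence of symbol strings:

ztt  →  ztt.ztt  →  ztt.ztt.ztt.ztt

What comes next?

Every step duplicates the string with '.' between the halves.
Doubling ztt.ztt.ztt.ztt with '.' between the halves:

ztt.ztt.ztt.ztt.ztt.ztt.ztt.ztt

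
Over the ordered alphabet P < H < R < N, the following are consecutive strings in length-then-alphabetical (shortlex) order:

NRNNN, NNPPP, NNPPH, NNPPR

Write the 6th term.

NNPHP

Advancing 2 positions from NNPPR through NNPPR → NNPPN reaches term 6.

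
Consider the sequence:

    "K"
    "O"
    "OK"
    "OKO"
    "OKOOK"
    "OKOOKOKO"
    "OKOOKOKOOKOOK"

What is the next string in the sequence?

Each term (from the third on) is the previous term followed by the one before it: term 3 = O·K = OK.
The next term joins OKOOKOKOOKOOK and OKOOKOKO.

OKOOKOKOOKOOKOKOOKOKO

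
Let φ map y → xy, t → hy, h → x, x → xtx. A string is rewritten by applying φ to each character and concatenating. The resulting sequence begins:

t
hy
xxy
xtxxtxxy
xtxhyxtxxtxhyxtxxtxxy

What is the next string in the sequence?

xtxhyxtxxxyxtxhyxtxxtxhyxtxxxyxtxhyxtxxtxhyxtxxtxxy

Applying the rule to each of the 21 symbols of xtxhyxtxxtxhyxtxxtxxy gives the pieces xtx hy xtx x xy xtx hy xtx xtx hy xtx x xy xtx hy xtx xtx hy xtx xtx xy, which concatenate to the answer.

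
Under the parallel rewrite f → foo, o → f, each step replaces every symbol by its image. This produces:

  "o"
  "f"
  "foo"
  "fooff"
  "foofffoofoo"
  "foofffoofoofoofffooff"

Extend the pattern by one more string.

φ(foofffoofoofoofffooff) expands symbol-by-symbol to foo f f foo foo foo f f foo f f foo f f foo foo foo f f foo foo; joining the 21 pieces gives the next term.

foofffoofoofoofffoofffoofffoofoofoofffoofoo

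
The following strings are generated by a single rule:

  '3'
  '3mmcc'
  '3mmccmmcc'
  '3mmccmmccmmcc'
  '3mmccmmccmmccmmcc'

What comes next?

3mmccmmccmmccmmccmmcc

Every step adds mmcc to the end: s(k+1) = s(k)·mmcc.
So the next term is 3mmccmmccmmccmmcc·mmcc.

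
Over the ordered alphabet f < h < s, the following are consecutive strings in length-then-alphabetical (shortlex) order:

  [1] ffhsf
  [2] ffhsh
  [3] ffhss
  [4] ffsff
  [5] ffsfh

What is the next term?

The successor of ffsfh increments the rightmost position that isn't already s and resets every position after it to f.

ffsfs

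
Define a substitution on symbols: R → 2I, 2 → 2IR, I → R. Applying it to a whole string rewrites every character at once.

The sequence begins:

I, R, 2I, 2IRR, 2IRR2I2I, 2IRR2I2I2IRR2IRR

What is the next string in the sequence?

Rewriting the 16 symbols of 2IRR2I2I2IRR2IRR one by one yields 2IR R 2I 2I 2IR R 2IR R 2IR R 2I 2I 2IR R 2I 2I; concatenated:

2IRR2I2I2IRR2IRR2IRR2I2I2IRR2I2I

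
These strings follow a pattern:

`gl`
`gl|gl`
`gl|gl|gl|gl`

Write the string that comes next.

s(k+1) = s(k)·|·s(k) — each term doubles the last with '|' between the halves.
Doubling gl|gl|gl|gl with '|' between the halves:

gl|gl|gl|gl|gl|gl|gl|gl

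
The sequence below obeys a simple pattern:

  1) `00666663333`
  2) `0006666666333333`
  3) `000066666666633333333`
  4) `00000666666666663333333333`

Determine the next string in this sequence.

Reading off run lengths: 0 runs 2, 3, 4, 5; 6 runs 5, 7, 9, 11; 3 runs 4, 6, 8, 10 — each is linear in n, where the shown terms are n = 2, 3, 4, 5.
At n = 6 the blocks have lengths 6, 13, 12.

0000006666666666666333333333333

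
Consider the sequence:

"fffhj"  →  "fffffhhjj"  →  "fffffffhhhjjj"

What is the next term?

fffffffffhhhhjjjj

Term n consists of 2n+1 f's, followed by n h's, followed by n j's (n = 1, 2, …).
For the next term, n = 4, so the run lengths are 9, 4, 4.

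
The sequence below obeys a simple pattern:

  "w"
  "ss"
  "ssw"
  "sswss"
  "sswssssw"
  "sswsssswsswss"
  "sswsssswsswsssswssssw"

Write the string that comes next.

This is a Fibonacci-style word recurrence s(k) = s(k−1)·s(k−2): e.g. ss·w = ssw.
So term 8 is sswsssswsswsssswssssw·sswsssswsswss.

sswsssswsswsssswsssswsswsssswsswss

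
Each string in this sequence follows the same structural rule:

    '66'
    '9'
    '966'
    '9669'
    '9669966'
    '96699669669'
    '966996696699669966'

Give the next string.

96699669669966996696699669669

This is a Fibonacci-style word recurrence s(k) = s(k−1)·s(k−2): e.g. 9·66 = 966.
Continuing: 966996696699669966 · 96699669669 gives term 8.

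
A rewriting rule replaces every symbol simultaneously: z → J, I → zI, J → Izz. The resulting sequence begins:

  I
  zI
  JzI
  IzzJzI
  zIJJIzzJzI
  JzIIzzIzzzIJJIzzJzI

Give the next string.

φ(JzIIzzIzzzIJJIzzJzI) expands symbol-by-symbol to Izz J zI zI J J zI J J J zI Izz Izz zI J J Izz J zI; joining the 19 pieces gives the next term.

IzzJzIzIJJzIJJJzIIzzIzzzIJJIzzJzI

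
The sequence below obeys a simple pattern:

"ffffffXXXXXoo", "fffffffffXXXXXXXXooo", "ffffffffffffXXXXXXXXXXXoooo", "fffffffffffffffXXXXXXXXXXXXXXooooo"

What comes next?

ffffffffffffffffffXXXXXXXXXXXXXXXXXoooooo

The n-th term is 3n+3 f's then 3n+2 X's then n+1 o's (n = 1, 2, …).
At n = 5 the blocks have lengths 18, 17, 6.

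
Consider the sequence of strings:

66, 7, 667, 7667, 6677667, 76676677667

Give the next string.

667766776676677667

This is a Fibonacci-style word recurrence s(k) = s(k−2)·s(k−1): e.g. 66·7 = 667.
The next term joins 6677667 and 76676677667.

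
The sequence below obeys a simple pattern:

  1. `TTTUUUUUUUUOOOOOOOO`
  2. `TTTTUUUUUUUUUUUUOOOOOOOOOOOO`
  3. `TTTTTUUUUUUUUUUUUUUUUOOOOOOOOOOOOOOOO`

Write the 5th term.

TTTTTTTUUUUUUUUUUUUUUUUUUUUUUUUOOOOOOOOOOOOOOOOOOOOOOOO

Reading off run lengths: T runs 3, 4, 5; U runs 8, 12, 16; O runs 8, 12, 16 — each is linear in n, where the shown terms are n = 2, 3, 4.
At n = 6 the blocks have lengths 7, 24, 24.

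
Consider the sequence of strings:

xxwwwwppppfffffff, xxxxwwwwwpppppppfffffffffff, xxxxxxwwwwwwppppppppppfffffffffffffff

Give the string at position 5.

Each string has the form x^{2n} w^{n+3} p^{3n+1} f^{4n+3} (n = 1, 2, …).
Setting n = 5 gives 10, 8, 16, 23 characters in each block.

xxxxxxxxxxwwwwwwwwppppppppppppppppfffffffffffffffffffffff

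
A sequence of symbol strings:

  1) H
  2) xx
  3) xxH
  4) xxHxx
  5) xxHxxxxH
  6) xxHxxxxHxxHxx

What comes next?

This is a Fibonacci-style word recurrence s(k) = s(k−1)·s(k−2): e.g. xx·H = xxH.
Continuing: xxHxxxxHxxHxx · xxHxxxxH gives term 7.

xxHxxxxHxxHxxxxHxxxxH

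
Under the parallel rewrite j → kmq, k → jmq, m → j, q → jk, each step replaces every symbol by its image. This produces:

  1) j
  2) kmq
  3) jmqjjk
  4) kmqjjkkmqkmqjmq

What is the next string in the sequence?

jmqjjkkmqkmqjmqjmqjjkjmqjjkkmqjjk

φ(kmqjjkkmqkmqjmq) expands symbol-by-symbol to jmq j jk kmq kmq jmq jmq j jk jmq j jk kmq j jk; joining the 15 pieces gives the next term.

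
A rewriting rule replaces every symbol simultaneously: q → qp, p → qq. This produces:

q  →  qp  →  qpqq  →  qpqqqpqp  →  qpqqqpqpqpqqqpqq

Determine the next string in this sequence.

Replace each of the 16 characters of qpqqqpqpqpqqqpqq in place — qp qq qp qp qp qq qp qq qp qq qp qp qp qq qp qp — and concatenate.

qpqqqpqpqpqqqpqqqpqqqpqpqpqqqpqp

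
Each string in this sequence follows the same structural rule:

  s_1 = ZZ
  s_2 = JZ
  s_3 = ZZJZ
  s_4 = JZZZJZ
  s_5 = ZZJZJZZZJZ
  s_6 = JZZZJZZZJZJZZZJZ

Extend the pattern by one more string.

ZZJZJZZZJZJZZZJZZZJZJZZZJZ

From term 3 onward, concatenate the second-to-last term with the last: ZZ·JZ = ZZJZ, JZ·ZZJZ = JZZZJZ, …
The next term joins ZZJZJZZZJZ and JZZZJZZZJZJZZZJZ.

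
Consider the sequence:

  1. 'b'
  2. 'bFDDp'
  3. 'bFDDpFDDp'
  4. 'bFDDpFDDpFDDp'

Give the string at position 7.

bFDDpFDDpFDDpFDDpFDDpFDDp

The strings grow by a fixed suffix FDDp each time.
From bFDDpFDDpFDDp, 3 further steps: bFDDpFDDpFDDp → bFDDpFDDpFDDpFDDp → bFDDpFDDpFDDpFDDpFDDp → (answer).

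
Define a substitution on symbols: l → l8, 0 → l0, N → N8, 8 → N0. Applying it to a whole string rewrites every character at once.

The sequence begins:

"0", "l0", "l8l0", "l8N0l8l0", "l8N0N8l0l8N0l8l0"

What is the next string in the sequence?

Rewriting the 16 symbols of l8N0N8l0l8N0l8l0 one by one yields l8 N0 N8 l0 N8 N0 l8 l0 l8 N0 N8 l0 l8 N0 l8 l0; concatenated:

l8N0N8l0N8N0l8l0l8N0N8l0l8N0l8l0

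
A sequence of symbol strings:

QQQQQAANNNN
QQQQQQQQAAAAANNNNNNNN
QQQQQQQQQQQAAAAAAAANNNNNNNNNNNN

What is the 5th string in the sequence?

QQQQQQQQQQQQQQQQQAAAAAAAAAAAAAANNNNNNNNNNNNNNNNNNNN

Term n consists of 3n+2 Q's, followed by 3n-1 A's, followed by 4n N's (n = 1, 2, …).
Setting n = 5 gives 17, 14, 20 characters in each block.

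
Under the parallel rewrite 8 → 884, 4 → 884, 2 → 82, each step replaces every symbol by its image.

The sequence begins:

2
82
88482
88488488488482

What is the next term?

φ(88488488488482) expands symbol-by-symbol to 884 884 884 884 884 884 884 884 884 884 884 884 884 82; joining the 14 pieces gives the next term.

88488488488488488488488488488488488488482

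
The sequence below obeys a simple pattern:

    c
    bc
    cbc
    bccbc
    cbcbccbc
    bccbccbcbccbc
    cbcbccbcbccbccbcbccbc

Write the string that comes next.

bccbccbcbccbccbcbccbcbccbccbcbccbc

Each term (from the third on) is the two preceding terms concatenated in order: term 3 = c·bc = cbc.
The next term joins bccbccbcbccbc and cbcbccbcbccbccbcbccbc.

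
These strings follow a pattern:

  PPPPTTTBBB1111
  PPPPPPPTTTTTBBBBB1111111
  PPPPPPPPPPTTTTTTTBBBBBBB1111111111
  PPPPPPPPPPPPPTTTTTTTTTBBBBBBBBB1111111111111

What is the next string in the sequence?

PPPPPPPPPPPPPPPPTTTTTTTTTTTBBBBBBBBBBB1111111111111111

Term n consists of 3n+1 P's, followed by 2n+1 T's, followed by 2n+1 B's, followed by 3n+1 1's (n = 1, 2, …).
At n = 5 the blocks have lengths 16, 11, 11, 16.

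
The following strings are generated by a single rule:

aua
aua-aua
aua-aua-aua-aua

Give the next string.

Every step duplicates the string with '-' between the halves.
Doubling aua-aua-aua-aua with '-' between the halves:

aua-aua-aua-aua-aua-aua-aua-aua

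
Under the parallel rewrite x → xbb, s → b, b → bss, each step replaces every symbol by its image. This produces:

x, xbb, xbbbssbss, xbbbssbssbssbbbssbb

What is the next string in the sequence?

Rewriting the 19 symbols of xbbbssbssbssbbbssbb one by one yields xbb bss bss bss b b bss b b bss b b bss bss bss b b bss bss; concatenated:

xbbbssbssbssbbbssbbbssbbbssbssbssbbbssbss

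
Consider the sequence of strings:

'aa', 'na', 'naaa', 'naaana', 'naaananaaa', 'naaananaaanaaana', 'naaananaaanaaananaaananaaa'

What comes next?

naaananaaanaaananaaananaaanaaananaaanaaana

This is a Fibonacci-style word recurrence s(k) = s(k−1)·s(k−2): e.g. na·aa = naaa.
So term 8 is naaananaaanaaananaaananaaa·naaananaaanaaana.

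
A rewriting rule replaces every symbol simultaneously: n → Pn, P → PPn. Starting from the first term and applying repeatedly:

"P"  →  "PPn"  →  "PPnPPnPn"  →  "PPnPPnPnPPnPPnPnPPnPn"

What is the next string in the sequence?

Rewriting the 21 symbols of PPnPPnPnPPnPPnPnPPnPn one by one yields PPn PPn Pn PPn PPn Pn PPn Pn PPn PPn Pn PPn PPn Pn PPn Pn PPn PPn Pn PPn Pn; concatenated:

PPnPPnPnPPnPPnPnPPnPnPPnPPnPnPPnPPnPnPPnPnPPnPPnPnPPnPn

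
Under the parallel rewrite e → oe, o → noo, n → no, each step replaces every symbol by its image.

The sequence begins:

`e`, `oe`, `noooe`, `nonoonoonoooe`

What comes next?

nonoononoonoononoonoononoonoonoooe

Replace each of the 13 characters of nonoonoonoooe in place — no noo no noo noo no noo noo no noo noo noo oe — and concatenate.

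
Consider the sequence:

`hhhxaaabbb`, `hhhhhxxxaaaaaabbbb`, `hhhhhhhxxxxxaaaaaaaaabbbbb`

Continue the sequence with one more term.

Reading off run lengths: h runs 3, 5, 7; x runs 1, 3, 5; a runs 3, 6, 9; b runs 3, 4, 5 — each is linear in n (n = 1, 2, …).
Setting n = 4 gives 9, 7, 12, 6 characters in each block.

hhhhhhhhhxxxxxxxaaaaaaaaaaaabbbbbb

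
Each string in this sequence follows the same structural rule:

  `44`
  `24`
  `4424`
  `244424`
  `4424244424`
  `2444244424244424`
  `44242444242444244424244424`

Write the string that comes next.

244424442424442444242444242444244424244424

From term 3 onward, concatenate the second-to-last term with the last: 44·24 = 4424, 24·4424 = 244424, …
Continuing: 2444244424244424 · 44242444242444244424244424 gives term 8.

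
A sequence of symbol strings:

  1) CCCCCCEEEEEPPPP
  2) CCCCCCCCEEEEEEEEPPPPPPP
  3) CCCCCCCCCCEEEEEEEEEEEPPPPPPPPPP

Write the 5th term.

Reading off run lengths: C runs 6, 8, 10; E runs 5, 8, 11; P runs 4, 7, 10 — each is linear in n, where the shown terms are n = 2, 3, 4.
At n = 6 the blocks have lengths 14, 17, 16.

CCCCCCCCCCCCCCEEEEEEEEEEEEEEEEEPPPPPPPPPPPPPPPP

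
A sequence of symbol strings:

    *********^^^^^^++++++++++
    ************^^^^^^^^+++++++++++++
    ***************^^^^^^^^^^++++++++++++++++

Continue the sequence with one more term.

Each string has the form *^{3n} ^^{2n} +^{3n+1}, where the shown terms are n = 3, 4, 5.
Setting n = 6 gives 18, 12, 19 characters in each block.

******************^^^^^^^^^^^^+++++++++++++++++++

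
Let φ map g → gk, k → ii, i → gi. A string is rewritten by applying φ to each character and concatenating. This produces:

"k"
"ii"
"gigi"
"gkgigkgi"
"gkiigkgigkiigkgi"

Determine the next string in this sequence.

gkiigigigkiigkgigkiigigigkiigkgi

Applying the rule to each of the 16 symbols of gkiigkgigkiigkgi gives the pieces gk ii gi gi gk ii gk gi gk ii gi gi gk ii gk gi, which concatenate to the answer.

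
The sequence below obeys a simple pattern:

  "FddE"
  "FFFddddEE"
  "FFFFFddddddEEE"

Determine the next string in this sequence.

The n-th term is 2n-1 F's then 2n d's then n E's (n = 1, 2, …).
Setting n = 4 gives 7, 8, 4 characters in each block.

FFFFFFFddddddddEEEE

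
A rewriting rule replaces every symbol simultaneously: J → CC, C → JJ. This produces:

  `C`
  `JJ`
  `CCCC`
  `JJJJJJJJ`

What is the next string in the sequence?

Rewriting each symbol of JJJJJJJJ: J→CC, J→CC, J→CC, J→CC, J→CC, J→CC, J→CC, J→CC, which concatenates to CC CC CC CC CC CC CC CC.

CCCCCCCCCCCCCCCC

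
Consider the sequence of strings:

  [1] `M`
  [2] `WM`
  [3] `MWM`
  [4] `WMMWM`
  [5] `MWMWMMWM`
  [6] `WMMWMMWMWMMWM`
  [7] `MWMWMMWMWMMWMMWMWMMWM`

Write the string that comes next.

WMMWMMWMWMMWMMWMWMMWMWMMWMMWMWMMWM

From term 3 onward, concatenate the second-to-last term with the last: M·WM = MWM, WM·MWM = WMMWM, …
The next term joins WMMWMMWMWMMWM and MWMWMMWMWMMWMMWMWMMWM.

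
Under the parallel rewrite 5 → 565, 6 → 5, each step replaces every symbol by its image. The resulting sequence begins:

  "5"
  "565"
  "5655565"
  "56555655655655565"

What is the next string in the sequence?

Applying the rule to each of the 17 symbols of 56555655655655565 gives the pieces 565 5 565 565 565 5 565 565 5 565 565 5 565 565 565 5 565, which concatenate to the answer.

56555655655655565565556556555655655655565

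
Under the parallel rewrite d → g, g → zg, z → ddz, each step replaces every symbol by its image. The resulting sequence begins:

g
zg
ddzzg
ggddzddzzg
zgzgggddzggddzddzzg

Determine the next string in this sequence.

ddzzgddzzgzgzgggddzzgzgggddzggddzddzzg

Replace each of the 19 characters of zgzgggddzggddzddzzg in place — ddz zg ddz zg zg zg g g ddz zg zg g g ddz g g ddz ddz zg — and concatenate.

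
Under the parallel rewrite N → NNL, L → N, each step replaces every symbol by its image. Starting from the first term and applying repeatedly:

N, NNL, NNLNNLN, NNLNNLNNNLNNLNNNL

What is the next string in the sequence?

Rewriting the 17 symbols of NNLNNLNNNLNNLNNNL one by one yields NNL NNL N NNL NNL N NNL NNL NNL N NNL NNL N NNL NNL NNL N; concatenated:

NNLNNLNNNLNNLNNNLNNLNNLNNNLNNLNNNLNNLNNLN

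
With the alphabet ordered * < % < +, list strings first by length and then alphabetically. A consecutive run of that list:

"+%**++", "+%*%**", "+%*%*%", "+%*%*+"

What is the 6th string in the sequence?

+%*%%%

Continuing the enumeration 2 steps past +%*%*+: +%*%*+ → +%*%%* → (answer).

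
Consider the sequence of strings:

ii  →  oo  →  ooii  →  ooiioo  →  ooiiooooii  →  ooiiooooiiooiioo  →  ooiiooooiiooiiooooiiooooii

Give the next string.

ooiiooooiiooiiooooiiooooiiooiiooooiiooiioo

This is a Fibonacci-style word recurrence s(k) = s(k−1)·s(k−2): e.g. oo·ii = ooii.
The next term joins ooiiooooiiooiiooooiiooooii and ooiiooooiiooiioo.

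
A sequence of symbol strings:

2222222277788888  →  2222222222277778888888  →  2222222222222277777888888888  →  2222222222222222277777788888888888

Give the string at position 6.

Term n consists of 3n+2 2's, followed by n+1 7's, followed by 2n+1 8's, where the shown terms are n = 2, 3, 4, 5.
At n = 7 the blocks have lengths 23, 8, 15.

2222222222222222222222277777777888888888888888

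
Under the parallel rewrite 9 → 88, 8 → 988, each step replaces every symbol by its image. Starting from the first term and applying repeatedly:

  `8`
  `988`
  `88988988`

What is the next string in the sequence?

9889888898898888988988

Rewriting each symbol of 88988988: 8→988, 8→988, 9→88, 8→988, 8→988, 9→88, 8→988, 8→988, which concatenates to 988 988 88 988 988 88 988 988.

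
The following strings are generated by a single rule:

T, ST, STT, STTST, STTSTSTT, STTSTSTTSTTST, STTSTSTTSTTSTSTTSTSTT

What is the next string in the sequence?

Each term (from the third on) is the previous term followed by the one before it: term 3 = ST·T = STT.
So term 8 is STTSTSTTSTTSTSTTSTSTT·STTSTSTTSTTST.

STTSTSTTSTTSTSTTSTSTTSTTSTSTTSTTST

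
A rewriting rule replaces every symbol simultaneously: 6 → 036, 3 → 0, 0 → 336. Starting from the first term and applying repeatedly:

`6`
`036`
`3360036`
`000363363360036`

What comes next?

φ(000363363360036) expands symbol-by-symbol to 336 336 336 0 036 0 0 036 0 0 036 336 336 0 036; joining the 15 pieces gives the next term.

336336336003600036000363363360036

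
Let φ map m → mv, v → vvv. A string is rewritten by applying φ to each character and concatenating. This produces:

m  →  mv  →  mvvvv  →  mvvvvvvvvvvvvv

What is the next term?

Rewriting the 14 symbols of mvvvvvvvvvvvvv one by one yields mv vvv vvv vvv vvv vvv vvv vvv vvv vvv vvv vvv vvv vvv; concatenated:

mvvvvvvvvvvvvvvvvvvvvvvvvvvvvvvvvvvvvvvvv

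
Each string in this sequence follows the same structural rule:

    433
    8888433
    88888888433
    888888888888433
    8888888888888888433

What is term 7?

The strings grow by a fixed prefix 8888 each time.
From 8888888888888888433, 2 further steps: 8888888888888888433 → 88888888888888888888433 → (answer).

888888888888888888888888433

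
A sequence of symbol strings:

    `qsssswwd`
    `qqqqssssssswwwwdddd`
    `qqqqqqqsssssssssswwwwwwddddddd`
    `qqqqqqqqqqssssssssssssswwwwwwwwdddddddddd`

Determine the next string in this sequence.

qqqqqqqqqqqqqsssssssssssssssswwwwwwwwwwddddddddddddd

The n-th term is 3n-2 q's then 3n+1 s's then 2n w's then 3n-2 d's (n = 1, 2, …).
For the next term, n = 5, so the run lengths are 13, 16, 10, 13.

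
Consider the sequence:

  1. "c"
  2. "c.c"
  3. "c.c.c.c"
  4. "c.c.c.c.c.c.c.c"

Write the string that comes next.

c.c.c.c.c.c.c.c.c.c.c.c.c.c.c.c

s(k+1) = s(k)·.·s(k) — each term doubles the last with '.' between the halves.
One more doubling of c.c.c.c.c.c.c.c gives the answer.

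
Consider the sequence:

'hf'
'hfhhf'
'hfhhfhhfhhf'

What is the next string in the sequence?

Every step duplicates the string with 'h' between the halves.
Doubling hfhhfhhfhhf with 'h' between the halves:

hfhhfhhfhhfhhfhhfhhfhhf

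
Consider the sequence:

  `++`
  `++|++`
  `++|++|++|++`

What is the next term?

++|++|++|++|++|++|++|++

s(k+1) = s(k)·|·s(k) — each term doubles the last with '|' between the halves.
So the next term is two copies of ++|++|++|++ with '|' between the halves.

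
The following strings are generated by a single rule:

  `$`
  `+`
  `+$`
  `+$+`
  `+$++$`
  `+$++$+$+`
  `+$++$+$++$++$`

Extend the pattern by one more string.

+$++$+$++$++$+$++$+$+

Each term (from the third on) is the previous term followed by the one before it: term 3 = +·$ = +$.
The next term joins +$++$+$++$++$ and +$++$+$+.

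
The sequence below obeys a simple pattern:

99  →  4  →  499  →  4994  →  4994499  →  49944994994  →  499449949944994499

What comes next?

49944994994499449949944994994

From term 3 onward, concatenate the last term with the second-to-last: 4·99 = 499, 499·4 = 4994, …
Continuing: 499449949944994499 · 49944994994 gives term 8.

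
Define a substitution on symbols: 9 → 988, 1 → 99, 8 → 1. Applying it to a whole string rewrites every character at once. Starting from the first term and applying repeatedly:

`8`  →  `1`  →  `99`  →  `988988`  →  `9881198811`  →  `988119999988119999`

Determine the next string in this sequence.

Applying the rule to each of the 18 symbols of 988119999988119999 gives the pieces 988 1 1 99 99 988 988 988 988 988 1 1 99 99 988 988 988 988, which concatenate to the answer.

988119999988988988988988119999988988988988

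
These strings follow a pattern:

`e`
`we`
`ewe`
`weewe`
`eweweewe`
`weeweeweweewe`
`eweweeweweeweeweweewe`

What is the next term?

weeweeweweeweeweweeweweeweeweweewe

Each term (from the third on) is the two preceding terms concatenated in order: term 3 = e·we = ewe.
So term 8 is weeweeweweewe·eweweeweweeweeweweewe.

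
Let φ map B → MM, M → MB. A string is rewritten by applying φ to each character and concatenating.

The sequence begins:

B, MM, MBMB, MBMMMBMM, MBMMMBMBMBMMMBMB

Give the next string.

Replace each of the 16 characters of MBMMMBMBMBMMMBMB in place — MB MM MB MB MB MM MB MM MB MM MB MB MB MM MB MM — and concatenate.

MBMMMBMBMBMMMBMMMBMMMBMBMBMMMBMM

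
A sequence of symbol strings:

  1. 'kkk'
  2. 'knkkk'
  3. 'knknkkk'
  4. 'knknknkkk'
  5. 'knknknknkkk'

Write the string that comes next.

Each term is the previous one with kn prepended.
Applying this once more to knknknknkkk:

knknknknknkkk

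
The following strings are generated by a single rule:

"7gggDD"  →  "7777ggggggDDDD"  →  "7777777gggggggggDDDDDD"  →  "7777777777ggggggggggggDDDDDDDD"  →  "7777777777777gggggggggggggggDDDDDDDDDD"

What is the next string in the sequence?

Term n consists of 3n-2 7's, followed by 3n g's, followed by 2n D's (n = 1, 2, …).
Setting n = 6 gives 16, 18, 12 characters in each block.

7777777777777777ggggggggggggggggggDDDDDDDDDDDD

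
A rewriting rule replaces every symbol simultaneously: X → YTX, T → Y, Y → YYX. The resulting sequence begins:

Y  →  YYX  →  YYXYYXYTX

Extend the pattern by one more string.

YYXYYXYTXYYXYYXYTXYYXYYTX

Apply φ to YYXYYXYTX symbol by symbol: Y→YYX, Y→YYX, X→YTX, Y→YYX, Y→YYX, X→YTX, Y→YYX, T→Y, X→YTX; joined: YYX YYX YTX YYX YYX YTX YYX Y YTX.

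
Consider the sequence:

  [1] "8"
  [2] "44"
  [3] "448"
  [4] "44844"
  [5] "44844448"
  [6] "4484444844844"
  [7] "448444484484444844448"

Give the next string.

This is a Fibonacci-style word recurrence s(k) = s(k−1)·s(k−2): e.g. 44·8 = 448.
The next term joins 448444484484444844448 and 4484444844844.

4484444844844448444484484444844844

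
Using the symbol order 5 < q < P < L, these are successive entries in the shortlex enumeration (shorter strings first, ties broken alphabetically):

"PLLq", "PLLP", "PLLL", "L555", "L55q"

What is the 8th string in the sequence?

Continuing the enumeration 3 steps past L55q: L55q → L55P → L55L → (answer).

L5q5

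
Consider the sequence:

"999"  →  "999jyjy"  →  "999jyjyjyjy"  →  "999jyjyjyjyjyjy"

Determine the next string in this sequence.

Every step adds jyjy to the end: s(k+1) = s(k)·jyjy.
Applying this once more to 999jyjyjyjyjyjy:

999jyjyjyjyjyjyjyjy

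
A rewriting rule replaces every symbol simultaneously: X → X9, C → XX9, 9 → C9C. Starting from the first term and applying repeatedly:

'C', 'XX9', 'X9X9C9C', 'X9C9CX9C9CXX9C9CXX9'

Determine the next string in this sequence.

X9C9CXX9C9CXX9X9C9CXX9C9CXX9X9X9C9CXX9C9CXX9X9X9C9C

Applying the rule to each of the 19 symbols of X9C9CX9C9CXX9C9CXX9 gives the pieces X9 C9C XX9 C9C XX9 X9 C9C XX9 C9C XX9 X9 X9 C9C XX9 C9C XX9 X9 X9 C9C, which concatenate to the answer.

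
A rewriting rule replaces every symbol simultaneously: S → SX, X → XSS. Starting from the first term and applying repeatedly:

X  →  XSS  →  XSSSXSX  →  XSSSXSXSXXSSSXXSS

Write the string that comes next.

Replace each of the 17 characters of XSSSXSXSXXSSSXXSS in place — XSS SX SX SX XSS SX XSS SX XSS XSS SX SX SX XSS XSS SX SX — and concatenate.

XSSSXSXSXXSSSXXSSSXXSSXSSSXSXSXXSSXSSSXSX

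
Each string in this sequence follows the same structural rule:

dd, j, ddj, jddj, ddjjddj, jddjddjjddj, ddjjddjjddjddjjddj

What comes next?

jddjddjjddjddjjddjjddjddjjddj

This is a Fibonacci-style word recurrence s(k) = s(k−2)·s(k−1): e.g. dd·j = ddj.
So term 8 is jddjddjjddj·ddjjddjjddjddjjddj.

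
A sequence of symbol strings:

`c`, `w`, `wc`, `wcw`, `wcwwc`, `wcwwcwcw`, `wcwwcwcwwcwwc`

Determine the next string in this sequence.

From term 3 onward, concatenate the last term with the second-to-last: w·c = wc, wc·w = wcw, …
Continuing: wcwwcwcwwcwwc · wcwwcwcw gives term 8.

wcwwcwcwwcwwcwcwwcwcw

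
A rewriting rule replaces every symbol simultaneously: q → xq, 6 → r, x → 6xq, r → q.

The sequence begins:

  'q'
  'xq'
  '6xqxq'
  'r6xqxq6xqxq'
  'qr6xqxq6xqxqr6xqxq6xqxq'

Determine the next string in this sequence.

Applying the rule to each of the 23 symbols of qr6xqxq6xqxqr6xqxq6xqxq gives the pieces xq q r 6xq xq 6xq xq r 6xq xq 6xq xq q r 6xq xq 6xq xq r 6xq xq 6xq xq, which concatenate to the answer.

xqqr6xqxq6xqxqr6xqxq6xqxqqr6xqxq6xqxqr6xqxq6xqxq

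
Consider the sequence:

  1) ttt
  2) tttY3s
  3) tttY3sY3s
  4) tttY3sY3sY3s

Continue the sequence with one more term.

The strings grow by a fixed suffix Y3s each time.
So the next term is tttY3sY3sY3s·Y3s.

tttY3sY3sY3sY3s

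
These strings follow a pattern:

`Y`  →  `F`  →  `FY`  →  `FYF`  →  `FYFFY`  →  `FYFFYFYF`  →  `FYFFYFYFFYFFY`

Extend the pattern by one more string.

FYFFYFYFFYFFYFYFFYFYF

Each term (from the third on) is the previous term followed by the one before it: term 3 = F·Y = FY.
So term 8 is FYFFYFYFFYFFY·FYFFYFYF.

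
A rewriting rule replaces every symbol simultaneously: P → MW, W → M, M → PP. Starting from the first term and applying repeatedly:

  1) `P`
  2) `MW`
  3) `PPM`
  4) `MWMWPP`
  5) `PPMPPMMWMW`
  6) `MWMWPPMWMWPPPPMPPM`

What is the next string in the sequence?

Applying the rule to each of the 18 symbols of MWMWPPMWMWPPPPMPPM gives the pieces PP M PP M MW MW PP M PP M MW MW MW MW PP MW MW PP, which concatenate to the answer.

PPMPPMMWMWPPMPPMMWMWMWMWPPMWMWPP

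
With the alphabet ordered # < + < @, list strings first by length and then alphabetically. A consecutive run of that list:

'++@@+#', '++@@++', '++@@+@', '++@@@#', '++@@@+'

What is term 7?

+@####

Stepping forward 2 times from ++@@@+: ++@@@+ → ++@@@@, then the target.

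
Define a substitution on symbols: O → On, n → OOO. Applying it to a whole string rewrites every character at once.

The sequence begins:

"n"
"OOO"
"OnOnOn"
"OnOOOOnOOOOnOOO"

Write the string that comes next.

Rewriting the 15 symbols of OnOOOOnOOOOnOOO one by one yields On OOO On On On On OOO On On On On OOO On On On; concatenated:

OnOOOOnOnOnOnOOOOnOnOnOnOOOOnOnOn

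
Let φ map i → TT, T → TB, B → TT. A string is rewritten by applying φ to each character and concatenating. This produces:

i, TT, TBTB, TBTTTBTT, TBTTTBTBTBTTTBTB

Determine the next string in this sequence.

Applying the rule to each of the 16 symbols of TBTTTBTBTBTTTBTB gives the pieces TB TT TB TB TB TT TB TT TB TT TB TB TB TT TB TT, which concatenate to the answer.

TBTTTBTBTBTTTBTTTBTTTBTBTBTTTBTT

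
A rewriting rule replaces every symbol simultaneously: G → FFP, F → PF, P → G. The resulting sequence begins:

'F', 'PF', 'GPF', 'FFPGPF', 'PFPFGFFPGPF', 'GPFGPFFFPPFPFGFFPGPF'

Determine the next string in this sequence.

Rewriting the 20 symbols of GPFGPFFFPPFPFGFFPGPF one by one yields FFP G PF FFP G PF PF PF G G PF G PF FFP PF PF G FFP G PF; concatenated:

FFPGPFFFPGPFPFPFGGPFGPFFFPPFPFGFFPGPF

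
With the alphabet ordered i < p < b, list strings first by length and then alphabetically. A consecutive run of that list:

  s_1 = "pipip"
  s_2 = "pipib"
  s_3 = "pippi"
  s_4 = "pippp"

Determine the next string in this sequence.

Treat pippp as a base-3 numeral over the given alphabet and add one, carrying through any trailing b's.

pippb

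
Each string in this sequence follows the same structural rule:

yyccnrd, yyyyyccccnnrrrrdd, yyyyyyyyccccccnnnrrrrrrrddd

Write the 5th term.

Reading off run lengths: y runs 2, 5, 8; c runs 2, 4, 6; n runs 1, 2, 3; r runs 1, 4, 7; d runs 1, 2, 3 — each is linear in n (n = 1, 2, …).
Setting n = 5 gives 14, 10, 5, 13, 5 characters in each block.

yyyyyyyyyyyyyyccccccccccnnnnnrrrrrrrrrrrrrddddd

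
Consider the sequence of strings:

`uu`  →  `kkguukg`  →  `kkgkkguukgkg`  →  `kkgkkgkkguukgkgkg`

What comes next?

Every step adds kkg to the front and kg to the end of the previous string.
So the next term is kkg·kkgkkgkkguukgkgkg·kg.

kkgkkgkkgkkguukgkgkgkg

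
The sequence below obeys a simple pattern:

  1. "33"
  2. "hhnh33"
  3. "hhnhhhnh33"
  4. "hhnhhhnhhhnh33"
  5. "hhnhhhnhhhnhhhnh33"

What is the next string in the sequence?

The strings grow by a fixed prefix hhnh each time.
Applying this once more to hhnhhhnhhhnhhhnh33:

hhnhhhnhhhnhhhnhhhnh33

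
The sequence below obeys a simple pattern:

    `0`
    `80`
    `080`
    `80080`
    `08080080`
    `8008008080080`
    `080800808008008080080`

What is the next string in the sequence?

8008008080080080800808008008080080

From term 3 onward, concatenate the second-to-last term with the last: 0·80 = 080, 80·080 = 80080, …
The next term joins 8008008080080 and 080800808008008080080.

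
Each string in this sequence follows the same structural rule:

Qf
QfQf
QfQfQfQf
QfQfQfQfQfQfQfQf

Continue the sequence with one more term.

Each string is two copies of the previous one concatenated.
So the next term is two copies of QfQfQfQfQfQfQfQf.

QfQfQfQfQfQfQfQfQfQfQfQfQfQfQfQf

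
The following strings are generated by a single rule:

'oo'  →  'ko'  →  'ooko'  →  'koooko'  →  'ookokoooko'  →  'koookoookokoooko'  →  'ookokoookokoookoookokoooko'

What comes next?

koookoookokoookoookokoookokoookoookokoooko

Each term (from the third on) is the two preceding terms concatenated in order: term 3 = oo·ko = ooko.
The next term joins koookoookokoooko and ookokoookokoookoookokoooko.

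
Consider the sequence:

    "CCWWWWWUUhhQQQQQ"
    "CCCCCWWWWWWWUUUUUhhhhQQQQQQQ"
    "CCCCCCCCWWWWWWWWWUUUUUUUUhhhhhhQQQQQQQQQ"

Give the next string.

The n-th term is 3n-1 C's then 2n+3 W's then 3n-1 U's then 2n h's then 2n+3 Q's (n = 1, 2, …).
For the next term, n = 4, so the run lengths are 11, 11, 11, 8, 11.

CCCCCCCCCCCWWWWWWWWWWWUUUUUUUUUUUhhhhhhhhQQQQQQQQQQQ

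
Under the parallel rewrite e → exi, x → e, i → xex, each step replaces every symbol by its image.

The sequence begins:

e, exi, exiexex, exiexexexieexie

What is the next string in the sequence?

φ(exiexexexieexie) expands symbol-by-symbol to exi e xex exi e exi e exi e xex exi exi e xex exi; joining the 15 pieces gives the next term.

exiexexexieexieexiexexexiexiexexexi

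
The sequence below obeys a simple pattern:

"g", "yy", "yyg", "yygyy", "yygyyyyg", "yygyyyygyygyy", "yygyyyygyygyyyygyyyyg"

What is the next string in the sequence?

yygyyyygyygyyyygyyyygyygyyyygyygyy

This is a Fibonacci-style word recurrence s(k) = s(k−1)·s(k−2): e.g. yy·g = yyg.
Continuing: yygyyyygyygyyyygyyyyg · yygyyyygyygyy gives term 8.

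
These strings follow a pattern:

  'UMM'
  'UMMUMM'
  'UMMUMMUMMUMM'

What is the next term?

UMMUMMUMMUMMUMMUMMUMMUMM

Each string is two copies of the previous one concatenated.
One more doubling of UMMUMMUMMUMM gives the answer.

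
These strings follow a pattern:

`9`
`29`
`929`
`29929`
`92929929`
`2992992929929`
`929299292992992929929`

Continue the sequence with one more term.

From term 3 onward, concatenate the second-to-last term with the last: 9·29 = 929, 29·929 = 29929, …
So term 8 is 2992992929929·929299292992992929929.

2992992929929929299292992992929929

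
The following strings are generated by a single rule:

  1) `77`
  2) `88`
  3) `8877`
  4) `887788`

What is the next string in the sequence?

From term 3 onward, concatenate the last term with the second-to-last: 88·77 = 8877, 8877·88 = 887788, …
The next term joins 887788 and 8877.

8877888877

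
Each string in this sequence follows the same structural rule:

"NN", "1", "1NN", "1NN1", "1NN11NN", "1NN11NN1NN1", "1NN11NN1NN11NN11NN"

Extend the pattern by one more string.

From term 3 onward, concatenate the last term with the second-to-last: 1·NN = 1NN, 1NN·1 = 1NN1, …
The next term joins 1NN11NN1NN11NN11NN and 1NN11NN1NN1.

1NN11NN1NN11NN11NN1NN11NN1NN1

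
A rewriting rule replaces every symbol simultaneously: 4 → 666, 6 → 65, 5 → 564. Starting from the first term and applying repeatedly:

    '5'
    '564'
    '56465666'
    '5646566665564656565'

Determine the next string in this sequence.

φ(5646566665564656565) expands symbol-by-symbol to 564 65 666 65 564 65 65 65 65 564 564 65 666 65 564 65 564 65 564; joining the 19 pieces gives the next term.

56465666655646565656556456465666655646556465564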